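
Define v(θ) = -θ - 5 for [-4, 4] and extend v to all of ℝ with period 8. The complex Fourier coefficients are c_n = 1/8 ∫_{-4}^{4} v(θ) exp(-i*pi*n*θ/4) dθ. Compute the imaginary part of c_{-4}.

Since v is real-valued, Im(c_{-4}) = -1/8 ∫_{-4}^{4} v(θ) sin(-pi*θ) dθ = b_{4}/2.
Integrating by parts (boundary term plus one more integral), an antiderivative of (-θ - 5) sin(-pi*θ) is -θ*cos(pi*θ)/pi + sin(pi*θ)/pi**2 - 5*cos(pi*θ)/pi; evaluating from -4 to 4: ∫_{-4}^{4} (-θ - 5) sin(-pi*θ) dθ = (-9/pi) - (-1/pi) = -8/pi.
Hence Im(c_{-4}) = (-1/8)·(-8/pi) = 1/pi.

1/pi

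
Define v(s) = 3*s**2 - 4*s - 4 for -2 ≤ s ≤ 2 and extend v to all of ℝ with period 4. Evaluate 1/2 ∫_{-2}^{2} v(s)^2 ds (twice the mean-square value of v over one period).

1024/15

1/2 ∫_{-2}^{2} v(s)^2 ds = 1/2 · (2048/15) = 1024/15.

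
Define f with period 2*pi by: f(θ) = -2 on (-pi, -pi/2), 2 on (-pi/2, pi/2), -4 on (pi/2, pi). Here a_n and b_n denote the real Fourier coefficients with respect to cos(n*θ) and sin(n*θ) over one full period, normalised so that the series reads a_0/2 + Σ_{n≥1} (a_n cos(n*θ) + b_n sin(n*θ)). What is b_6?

b_6 = 1/pi ∫_{-pi}^{pi} f(θ) sin(6*θ) dθ.
Split the integral at the breakpoints.
Directly, an antiderivative of (-2) sin(6*θ) is cos(6*θ)/3; evaluating from -pi to -pi/2: ∫_{-pi}^{-pi/2} (-2) sin(6*θ) dθ = (-1/3) - (1/3) = -2/3.
Directly, an antiderivative of (2) sin(6*θ) is -cos(6*θ)/3; evaluating from -pi/2 to pi/2: ∫_{-pi/2}^{pi/2} (2) sin(6*θ) dθ = (1/3) - (1/3) = 0.
Directly, an antiderivative of (-4) sin(6*θ) is 2*cos(6*θ)/3; evaluating from pi/2 to pi: ∫_{pi/2}^{pi} (-4) sin(6*θ) dθ = (2/3) - (-2/3) = 4/3.
Summing the pieces and multiplying by (1/pi) gives b_6 = 2/(3*pi).

2/(3*pi)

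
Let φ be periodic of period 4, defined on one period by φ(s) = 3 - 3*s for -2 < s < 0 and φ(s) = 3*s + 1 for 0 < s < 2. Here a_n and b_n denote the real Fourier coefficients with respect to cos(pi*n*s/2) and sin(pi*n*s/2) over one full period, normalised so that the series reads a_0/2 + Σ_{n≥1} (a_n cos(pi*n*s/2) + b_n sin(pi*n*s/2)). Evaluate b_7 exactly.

-4/(7*pi)

b_7 = 1/2 ∫_{-2}^{2} φ(s) sin(7*pi*s/2) ds.
Split the integral at the breakpoints.
Integrating by parts (boundary term plus one more integral), an antiderivative of (3 - 3*s) sin(7*pi*s/2) is 6*s*cos(7*pi*s/2)/(7*pi) - 12*sin(7*pi*s/2)/(49*pi**2) - 6*cos(7*pi*s/2)/(7*pi); evaluating from -2 to 0: ∫_{-2}^{0} (3 - 3*s) sin(7*pi*s/2) ds = (-6/(7*pi)) - (18/(7*pi)) = -24/(7*pi).
Integrating by parts (boundary term plus one more integral), an antiderivative of (3*s + 1) sin(7*pi*s/2) is -6*s*cos(7*pi*s/2)/(7*pi) + 12*sin(7*pi*s/2)/(49*pi**2) - 2*cos(7*pi*s/2)/(7*pi); evaluating from 0 to 2: ∫_{0}^{2} (3*s + 1) sin(7*pi*s/2) ds = (2/pi) - (-2/(7*pi)) = 16/(7*pi).
Summing the pieces and multiplying by (1/2) gives b_7 = -4/(7*pi).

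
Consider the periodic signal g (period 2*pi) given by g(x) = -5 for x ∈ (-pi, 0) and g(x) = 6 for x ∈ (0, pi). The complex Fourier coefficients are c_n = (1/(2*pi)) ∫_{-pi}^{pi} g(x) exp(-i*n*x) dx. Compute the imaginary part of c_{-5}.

Since g is real-valued, Im(c_{-5}) = -(1/(2*pi)) ∫_{-pi}^{pi} g(x) sin(-5*x) dx = b_{5}/2.
Split the integral at the breakpoints.
Directly, an antiderivative of (-5) sin(-5*x) is -cos(5*x); evaluating from -pi to 0: ∫_{-pi}^{0} (-5) sin(-5*x) dx = (-1) - (1) = -2.
Directly, an antiderivative of (6) sin(-5*x) is 6*cos(5*x)/5; evaluating from 0 to pi: ∫_{0}^{pi} (6) sin(-5*x) dx = (-6/5) - (6/5) = -12/5.
So ∫_{-pi}^{pi} g(x) sin(-5*x) dx = -22/5.
Hence Im(c_{-5}) = (-1/(2*pi))·(-22/5) = 11/(5*pi).

11/(5*pi)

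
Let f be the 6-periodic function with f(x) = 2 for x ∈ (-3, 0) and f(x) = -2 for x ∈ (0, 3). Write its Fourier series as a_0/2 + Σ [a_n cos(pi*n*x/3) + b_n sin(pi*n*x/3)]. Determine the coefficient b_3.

b_3 = 1/3 ∫_{-3}^{3} f(x) sin(pi*x) dx.
f is odd and sin(pi*x) is odd, so the integrand is even and b_3 = 2/3 ∫_0^{3} f(x) sin(pi*x) dx.
Directly, an antiderivative of (-2) sin(pi*x) is 2*cos(pi*x)/pi; evaluating from 0 to 3: ∫_{0}^{3} (-2) sin(pi*x) dx = (-2/pi) - (2/pi) = -4/pi.
Hence b_3 = (2/3)·(-4/pi) = -8/(3*pi).

-8/(3*pi)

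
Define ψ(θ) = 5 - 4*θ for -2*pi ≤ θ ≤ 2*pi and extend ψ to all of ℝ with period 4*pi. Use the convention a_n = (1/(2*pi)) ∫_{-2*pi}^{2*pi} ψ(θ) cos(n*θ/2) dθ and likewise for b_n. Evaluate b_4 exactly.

b_4 = (1/(2*pi)) ∫_{-2*pi}^{2*pi} ψ(θ) sin(2*θ) dθ.
Integrating by parts (boundary term plus one more integral), an antiderivative of (5 - 4*θ) sin(2*θ) is 2*θ*cos(2*θ) - sin(2*θ) - 5*cos(2*θ)/2; evaluating from -2*pi to 2*pi: ∫_{-2*pi}^{2*pi} (5 - 4*θ) sin(2*θ) dθ = (-5/2 + 4*pi) - (-4*pi - 5/2) = 8*pi.
Hence b_4 = (1/(2*pi))·(8*pi) = 4.

4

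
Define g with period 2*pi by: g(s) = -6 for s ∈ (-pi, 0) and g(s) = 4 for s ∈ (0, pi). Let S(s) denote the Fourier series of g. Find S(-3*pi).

s = -3*pi differs from s = -pi by -1 full period(s), and the series is 2*pi-periodic.
At s = -pi the one-sided limits are g(-pi^-) = 4 and g(-pi^+) = -6.
By Dirichlet's theorem the series converges to their average, [(4) + (-6)]/2 = -1.

-1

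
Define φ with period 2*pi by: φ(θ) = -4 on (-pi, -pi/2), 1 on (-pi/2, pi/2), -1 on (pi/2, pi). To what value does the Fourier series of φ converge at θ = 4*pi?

θ = 4*pi differs from θ = 0 by 2 full period(s), and the series is 2*pi-periodic.
φ is continuous at θ = 0 with value 1, so the series converges to 1 there.

1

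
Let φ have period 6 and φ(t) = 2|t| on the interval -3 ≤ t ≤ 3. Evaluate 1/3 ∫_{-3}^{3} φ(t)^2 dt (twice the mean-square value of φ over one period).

1/3 ∫_{-3}^{3} φ(t)^2 dt = 1/3 · (72) = 24.

24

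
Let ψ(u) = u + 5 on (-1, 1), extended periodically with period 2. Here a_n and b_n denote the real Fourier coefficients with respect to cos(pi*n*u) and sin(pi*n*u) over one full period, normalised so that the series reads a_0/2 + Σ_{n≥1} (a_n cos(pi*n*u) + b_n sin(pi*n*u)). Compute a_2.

a_2 = ∫_{-1}^{1} ψ(u) cos(2*pi*u) du.
Integrating by parts (boundary term plus one more integral), an antiderivative of (u + 5) cos(2*pi*u) is u*sin(2*pi*u)/(2*pi) + 5*sin(2*pi*u)/(2*pi) + cos(2*pi*u)/(4*pi**2); evaluating from -1 to 1: ∫_{-1}^{1} (u + 5) cos(2*pi*u) du = (1/(4*pi**2)) - (1/(4*pi**2)) = 0.
Hence a_2 = 0.

0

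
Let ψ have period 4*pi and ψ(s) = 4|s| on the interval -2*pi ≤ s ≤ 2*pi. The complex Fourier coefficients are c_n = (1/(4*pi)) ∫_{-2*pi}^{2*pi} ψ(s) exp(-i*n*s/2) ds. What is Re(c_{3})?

Since ψ is real-valued, Re(c_{3}) = (1/(4*pi)) ∫_{-2*pi}^{2*pi} ψ(s) cos(3*s/2) ds = a_{3}/2.
ψ is even and cos(3*s/2) is even, so the integrand is even: ∫_{-2*pi}^{2*pi} ψ(s) cos(3*s/2) ds = 2∫_0^{2*pi} ψ(s) cos(3*s/2) ds.
Integrating by parts (boundary term plus one more integral), an antiderivative of (4*s) cos(3*s/2) is 8*s*sin(3*s/2)/3 + 16*cos(3*s/2)/9; evaluating from 0 to 2*pi: ∫_{0}^{2*pi} (4*s) cos(3*s/2) ds = (-16/9) - (16/9) = -32/9.
So ∫_{-2*pi}^{2*pi} ψ(s) cos(3*s/2) ds = -64/9.
Hence Re(c_{3}) = (1/(4*pi))·(-64/9) = -16/(9*pi).

-16/(9*pi)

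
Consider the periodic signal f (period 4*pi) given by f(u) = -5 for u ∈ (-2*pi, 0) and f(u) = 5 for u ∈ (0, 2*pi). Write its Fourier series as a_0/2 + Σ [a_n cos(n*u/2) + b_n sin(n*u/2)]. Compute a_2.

0

a_2 = (1/(2*pi)) ∫_{-2*pi}^{2*pi} f(u) cos(u) du.
f is odd and cos(u) is even, so the integrand is odd over a symmetric interval and the integral vanishes.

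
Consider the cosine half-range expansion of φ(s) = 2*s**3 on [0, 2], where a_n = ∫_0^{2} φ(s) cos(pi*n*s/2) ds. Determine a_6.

8/(3*pi**2)

a_6 = ∫_0^{2} (2*s**3) cos(3*pi*s) ds.
Integrating by parts three times (tabular method), an antiderivative of (2*s**3) cos(3*pi*s) is 2*s**3*sin(3*pi*s)/(3*pi) + 2*s**2*cos(3*pi*s)/(3*pi**2) - 4*s*sin(3*pi*s)/(9*pi**3) - 4*cos(3*pi*s)/(27*pi**4); evaluating from 0 to 2: ∫_{0}^{2} (2*s**3) cos(3*pi*s) ds = (4*(-1 + 18*pi**2)/(27*pi**4)) - (-4/(27*pi**4)) = 8/(3*pi**2).
Hence a_6 = 8/(3*pi**2).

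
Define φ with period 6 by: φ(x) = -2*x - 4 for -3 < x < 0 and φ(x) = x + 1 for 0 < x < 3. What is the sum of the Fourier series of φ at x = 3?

x = 3 differs from x = -3 by 1 full period(s), and the series is 6-periodic.
At x = -3 the one-sided limits are φ(-3^-) = 4 and φ(-3^+) = 2.
By Dirichlet's theorem the series converges to their average, [(4) + (2)]/2 = 3.

3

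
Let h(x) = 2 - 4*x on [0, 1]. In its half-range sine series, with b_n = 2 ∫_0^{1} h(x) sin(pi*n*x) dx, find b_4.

2/pi

b_4 = 2 ∫_0^{1} (2 - 4*x) sin(4*pi*x) dx.
Integrating by parts (boundary term plus one more integral), an antiderivative of (2 - 4*x) sin(4*pi*x) is x*cos(4*pi*x)/pi - sin(4*pi*x)/(4*pi**2) - cos(4*pi*x)/(2*pi); evaluating from 0 to 1: ∫_{0}^{1} (2 - 4*x) sin(4*pi*x) dx = (1/(2*pi)) - (-1/(2*pi)) = 1/pi.
Hence b_4 = 2·(1/pi) = 2/pi.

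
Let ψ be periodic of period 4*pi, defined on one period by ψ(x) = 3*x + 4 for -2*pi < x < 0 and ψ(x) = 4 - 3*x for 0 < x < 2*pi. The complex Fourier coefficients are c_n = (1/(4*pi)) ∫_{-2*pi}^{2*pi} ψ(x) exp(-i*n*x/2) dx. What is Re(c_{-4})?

Since ψ is real-valued, Re(c_{-4}) = (1/(4*pi)) ∫_{-2*pi}^{2*pi} ψ(x) cos(-2*x) dx = a_{4}/2.
ψ is even and cos(-2*x) is even, so the integrand is even: ∫_{-2*pi}^{2*pi} ψ(x) cos(-2*x) dx = 2∫_0^{2*pi} ψ(x) cos(-2*x) dx.
Integrating by parts (boundary term plus one more integral), an antiderivative of (4 - 3*x) cos(-2*x) is -3*x*sin(2*x)/2 + 2*sin(2*x) - 3*cos(2*x)/4; evaluating from 0 to 2*pi: ∫_{0}^{2*pi} (4 - 3*x) cos(-2*x) dx = (-3/4) - (-3/4) = 0.
So ∫_{-2*pi}^{2*pi} ψ(x) cos(-2*x) dx = 0.
Hence Re(c_{-4}) = (1/(4*pi))·(0) = 0.

0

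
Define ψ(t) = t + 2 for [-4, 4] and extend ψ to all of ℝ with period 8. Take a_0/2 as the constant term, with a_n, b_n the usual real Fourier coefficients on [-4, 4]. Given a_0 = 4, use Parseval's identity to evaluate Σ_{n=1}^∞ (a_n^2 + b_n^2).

32/3

Parseval: a_0^2/2 + Σ_{n≥1} (a_n^2+b_n^2) = 1/4 ∫_{-4}^{4} ψ(t)^2 dt = 56/3.
Subtract a_0^2/2 = 8: Σ (a_n^2+b_n^2) = 32/3.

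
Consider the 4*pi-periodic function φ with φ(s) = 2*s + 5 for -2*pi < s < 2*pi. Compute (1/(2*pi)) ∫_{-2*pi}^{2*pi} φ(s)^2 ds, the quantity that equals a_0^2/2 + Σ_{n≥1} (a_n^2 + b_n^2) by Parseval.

50 + 32*pi**2/3

(1/(2*pi)) ∫_{-2*pi}^{2*pi} φ(s)^2 ds = (1/(2*pi)) · (100*pi + 64*pi**3/3) = 50 + 32*pi**2/3.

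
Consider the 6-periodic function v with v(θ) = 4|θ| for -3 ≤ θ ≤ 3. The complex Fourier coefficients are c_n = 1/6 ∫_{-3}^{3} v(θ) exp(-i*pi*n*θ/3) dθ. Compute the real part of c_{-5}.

-24/(25*pi**2)

Since v is real-valued, Re(c_{-5}) = 1/6 ∫_{-3}^{3} v(θ) cos(-5*pi*θ/3) dθ = a_{5}/2.
v is even and cos(-5*pi*θ/3) is even, so the integrand is even: ∫_{-3}^{3} v(θ) cos(-5*pi*θ/3) dθ = 2∫_0^{3} v(θ) cos(-5*pi*θ/3) dθ.
Integrating by parts (boundary term plus one more integral), an antiderivative of (4*θ) cos(-5*pi*θ/3) is 12*θ*sin(5*pi*θ/3)/(5*pi) + 36*cos(5*pi*θ/3)/(25*pi**2); evaluating from 0 to 3: ∫_{0}^{3} (4*θ) cos(-5*pi*θ/3) dθ = (-36/(25*pi**2)) - (36/(25*pi**2)) = -72/(25*pi**2).
So ∫_{-3}^{3} v(θ) cos(-5*pi*θ/3) dθ = -144/(25*pi**2).
Hence Re(c_{-5}) = (1/6)·(-144/(25*pi**2)) = -24/(25*pi**2).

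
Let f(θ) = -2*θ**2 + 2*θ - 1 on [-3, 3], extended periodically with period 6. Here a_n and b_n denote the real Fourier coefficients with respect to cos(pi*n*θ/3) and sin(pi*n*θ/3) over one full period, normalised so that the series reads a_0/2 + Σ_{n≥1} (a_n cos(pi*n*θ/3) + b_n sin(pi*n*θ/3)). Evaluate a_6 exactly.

a_6 = 1/3 ∫_{-3}^{3} f(θ) cos(2*pi*θ) dθ.
Integrating by parts twice (tabular method), an antiderivative of (-2*θ**2 + 2*θ - 1) cos(2*pi*θ) is -θ**2*sin(2*pi*θ)/pi + θ*sin(2*pi*θ)/pi - θ*cos(2*pi*θ)/pi**2 - sin(2*pi*θ)/(2*pi) + sin(2*pi*θ)/(2*pi**3) + cos(2*pi*θ)/(2*pi**2); evaluating from -3 to 3: ∫_{-3}^{3} (-2*θ**2 + 2*θ - 1) cos(2*pi*θ) dθ = (-5/(2*pi**2)) - (7/(2*pi**2)) = -6/pi**2.
Hence a_6 = (1/3)·(-6/pi**2) = -2/pi**2.

-2/pi**2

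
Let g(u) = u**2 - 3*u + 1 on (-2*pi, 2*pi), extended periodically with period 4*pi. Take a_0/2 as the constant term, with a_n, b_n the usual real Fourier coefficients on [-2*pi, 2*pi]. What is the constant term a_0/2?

a_0 = (1/(2*pi)) ∫_{-2*pi}^{2*pi} g(u) du = (1/(2*pi)) · (4*pi + 16*pi**3/3) = 2 + 8*pi**2/3.
So the constant term a_0/2 = 1 + 4*pi**2/3.

1 + 4*pi**2/3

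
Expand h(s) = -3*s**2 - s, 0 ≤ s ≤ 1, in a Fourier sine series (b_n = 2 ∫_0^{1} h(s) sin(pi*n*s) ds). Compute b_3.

8*(1 - 3*pi**2)/(9*pi**3)

b_3 = 2 ∫_0^{1} (-3*s**2 - s) sin(3*pi*s) ds.
Integrating by parts twice (tabular method), an antiderivative of (-3*s**2 - s) sin(3*pi*s) is s**2*cos(3*pi*s)/pi - 2*s*sin(3*pi*s)/(3*pi**2) + s*cos(3*pi*s)/(3*pi) - sin(3*pi*s)/(9*pi**2) - 2*cos(3*pi*s)/(9*pi**3); evaluating from 0 to 1: ∫_{0}^{1} (-3*s**2 - s) sin(3*pi*s) ds = (2*(1 - 6*pi**2)/(9*pi**3)) - (-2/(9*pi**3)) = 4*(1 - 3*pi**2)/(9*pi**3).
Hence b_3 = 2·(4*(1 - 3*pi**2)/(9*pi**3)) = 8*(1 - 3*pi**2)/(9*pi**3).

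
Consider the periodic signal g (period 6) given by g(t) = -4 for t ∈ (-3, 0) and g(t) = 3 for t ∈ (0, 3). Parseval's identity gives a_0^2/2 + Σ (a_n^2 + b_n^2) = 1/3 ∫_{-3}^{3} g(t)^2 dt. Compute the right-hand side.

1/3 ∫_{-3}^{3} g(t)^2 dt = 1/3 · (75) = 25.

25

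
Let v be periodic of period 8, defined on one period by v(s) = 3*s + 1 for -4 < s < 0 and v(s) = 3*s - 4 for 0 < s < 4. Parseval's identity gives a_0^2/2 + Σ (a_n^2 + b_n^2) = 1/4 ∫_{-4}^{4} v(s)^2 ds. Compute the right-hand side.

53

1/4 ∫_{-4}^{4} v(s)^2 ds = 1/4 · (212) = 53.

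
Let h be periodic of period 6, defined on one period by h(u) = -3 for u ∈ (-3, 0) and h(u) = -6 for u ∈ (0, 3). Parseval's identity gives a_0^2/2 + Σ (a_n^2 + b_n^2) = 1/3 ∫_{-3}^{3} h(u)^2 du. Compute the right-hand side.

1/3 ∫_{-3}^{3} h(u)^2 du = 1/3 · (135) = 45.

45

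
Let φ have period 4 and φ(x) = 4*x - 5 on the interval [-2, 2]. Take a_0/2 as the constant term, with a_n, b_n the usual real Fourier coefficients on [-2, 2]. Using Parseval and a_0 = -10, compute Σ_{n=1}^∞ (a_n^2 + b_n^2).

Parseval: a_0^2/2 + Σ_{n≥1} (a_n^2+b_n^2) = 1/2 ∫_{-2}^{2} φ(x)^2 dx = 278/3.
Subtract a_0^2/2 = 50: Σ (a_n^2+b_n^2) = 128/3.

128/3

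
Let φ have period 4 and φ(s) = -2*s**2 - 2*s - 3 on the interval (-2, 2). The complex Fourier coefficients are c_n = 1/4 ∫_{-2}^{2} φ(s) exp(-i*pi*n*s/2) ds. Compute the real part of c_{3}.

Since φ is real-valued, Re(c_{3}) = 1/4 ∫_{-2}^{2} φ(s) cos(3*pi*s/2) ds = a_{3}/2.
Integrating by parts twice (tabular method), an antiderivative of (-2*s**2 - 2*s - 3) cos(3*pi*s/2) is -4*s**2*sin(3*pi*s/2)/(3*pi) - 4*s*sin(3*pi*s/2)/(3*pi) - 16*s*cos(3*pi*s/2)/(9*pi**2) - 2*sin(3*pi*s/2)/pi + 32*sin(3*pi*s/2)/(27*pi**3) - 8*cos(3*pi*s/2)/(9*pi**2); evaluating from -2 to 2: ∫_{-2}^{2} (-2*s**2 - 2*s - 3) cos(3*pi*s/2) ds = (40/(9*pi**2)) - (-8/(3*pi**2)) = 64/(9*pi**2).
Hence Re(c_{3}) = (1/4)·(64/(9*pi**2)) = 16/(9*pi**2).

16/(9*pi**2)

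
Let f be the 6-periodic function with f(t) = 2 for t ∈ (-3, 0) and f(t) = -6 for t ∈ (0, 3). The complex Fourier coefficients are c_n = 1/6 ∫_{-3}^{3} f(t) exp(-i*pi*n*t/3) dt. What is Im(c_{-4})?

0

Since f is real-valued, Im(c_{-4}) = -1/6 ∫_{-3}^{3} f(t) sin(-4*pi*t/3) dt = b_{4}/2.
Split the integral at the breakpoints.
Directly, an antiderivative of (2) sin(-4*pi*t/3) is 3*cos(4*pi*t/3)/(2*pi); evaluating from -3 to 0: ∫_{-3}^{0} (2) sin(-4*pi*t/3) dt = (3/(2*pi)) - (3/(2*pi)) = 0.
Directly, an antiderivative of (-6) sin(-4*pi*t/3) is -9*cos(4*pi*t/3)/(2*pi); evaluating from 0 to 3: ∫_{0}^{3} (-6) sin(-4*pi*t/3) dt = (-9/(2*pi)) - (-9/(2*pi)) = 0.
So ∫_{-3}^{3} f(t) sin(-4*pi*t/3) dt = 0.
Hence Im(c_{-4}) = (-1/6)·(0) = 0.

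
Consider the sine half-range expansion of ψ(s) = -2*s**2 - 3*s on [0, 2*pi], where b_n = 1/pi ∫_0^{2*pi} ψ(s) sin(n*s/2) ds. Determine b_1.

-16*pi - 12 + 64/pi

b_1 = 1/pi ∫_0^{2*pi} (-2*s**2 - 3*s) sin(s/2) ds.
Integrating by parts twice (tabular method), an antiderivative of (-2*s**2 - 3*s) sin(s/2) is 4*s**2*cos(s/2) - 16*s*sin(s/2) + 6*s*cos(s/2) - 12*sin(s/2) - 32*cos(s/2); evaluating from 0 to 2*pi: ∫_{0}^{2*pi} (-2*s**2 - 3*s) sin(s/2) ds = (-16*pi**2 - 12*pi + 32) - (-32) = -16*pi**2 - 12*pi + 64.
Hence b_1 = (1/pi)·(-16*pi**2 - 12*pi + 64) = -16*pi - 12 + 64/pi.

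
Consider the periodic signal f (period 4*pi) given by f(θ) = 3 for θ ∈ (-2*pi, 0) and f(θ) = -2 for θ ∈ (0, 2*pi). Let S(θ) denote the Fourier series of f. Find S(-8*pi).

θ = -8*pi differs from θ = 0 by -2 full period(s), and the series is 4*pi-periodic.
At θ = 0 the one-sided limits are f(0^-) = 3 and f(0^+) = -2.
By Dirichlet's theorem the series converges to their average, [(3) + (-2)]/2 = 1/2.

1/2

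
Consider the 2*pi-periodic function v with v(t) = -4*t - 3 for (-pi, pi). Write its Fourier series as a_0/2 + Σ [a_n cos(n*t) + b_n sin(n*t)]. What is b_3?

b_3 = 1/pi ∫_{-pi}^{pi} v(t) sin(3*t) dt.
Integrating by parts (boundary term plus one more integral), an antiderivative of (-4*t - 3) sin(3*t) is 4*t*cos(3*t)/3 - 4*sin(3*t)/9 + cos(3*t); evaluating from -pi to pi: ∫_{-pi}^{pi} (-4*t - 3) sin(3*t) dt = (-4*pi/3 - 1) - (-1 + 4*pi/3) = -8*pi/3.
Hence b_3 = (1/pi)·(-8*pi/3) = -8/3.

-8/3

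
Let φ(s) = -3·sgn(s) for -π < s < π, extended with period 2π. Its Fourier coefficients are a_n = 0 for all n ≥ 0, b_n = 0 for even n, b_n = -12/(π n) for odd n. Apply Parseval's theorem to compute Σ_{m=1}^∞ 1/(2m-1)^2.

Parseval: Σ b_n^2 = (1/π) ∫_{-π}^{π} φ(s)^2 ds = 18.
Only odd n contribute, with b_n^2 = 144/(π^2 n^2), so Σ_{m≥1} 1/(2m-1)^2 = π^2·(18)/144 = pi**2/8.

pi**2/8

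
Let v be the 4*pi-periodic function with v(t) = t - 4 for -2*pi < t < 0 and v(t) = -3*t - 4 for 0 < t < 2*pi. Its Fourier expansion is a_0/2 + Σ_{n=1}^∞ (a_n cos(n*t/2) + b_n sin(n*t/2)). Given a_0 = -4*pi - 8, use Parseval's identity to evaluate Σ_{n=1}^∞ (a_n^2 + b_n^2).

16*pi**2/3

Parseval: a_0^2/2 + Σ_{n≥1} (a_n^2+b_n^2) = (1/(2*pi)) ∫_{-2*pi}^{2*pi} v(t)^2 dt = 32 + 32*pi + 40*pi**2/3.
Subtract a_0^2/2 = 8*(2 + pi)**2: Σ (a_n^2+b_n^2) = 16*pi**2/3.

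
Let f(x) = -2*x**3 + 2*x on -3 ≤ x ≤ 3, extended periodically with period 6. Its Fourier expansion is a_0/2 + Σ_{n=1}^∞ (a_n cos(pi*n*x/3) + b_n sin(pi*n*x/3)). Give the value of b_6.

-3/pi**3 + 16/pi

b_6 = 1/3 ∫_{-3}^{3} f(x) sin(2*pi*x) dx.
f is odd and sin(2*pi*x) is odd, so the integrand is even and b_6 = 2/3 ∫_0^{3} f(x) sin(2*pi*x) dx.
Integrating by parts three times (tabular method), an antiderivative of (-2*x**3 + 2*x) sin(2*pi*x) is x**3*cos(2*pi*x)/pi - 3*x**2*sin(2*pi*x)/(2*pi**2) - x*cos(2*pi*x)/pi - 3*x*cos(2*pi*x)/(2*pi**3) + 3*sin(2*pi*x)/(4*pi**4) + sin(2*pi*x)/(2*pi**2); evaluating from 0 to 3: ∫_{0}^{3} (-2*x**3 + 2*x) sin(2*pi*x) dx = (-9/(2*pi**3) + 24/pi) - (0) = -9/(2*pi**3) + 24/pi.
Hence b_6 = (2/3)·(-9/(2*pi**3) + 24/pi) = -3/pi**3 + 16/pi.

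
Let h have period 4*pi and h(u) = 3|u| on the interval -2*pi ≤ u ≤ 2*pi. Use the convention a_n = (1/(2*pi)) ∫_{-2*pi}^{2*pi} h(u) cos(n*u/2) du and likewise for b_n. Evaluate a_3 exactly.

-8/(3*pi)

a_3 = (1/(2*pi)) ∫_{-2*pi}^{2*pi} h(u) cos(3*u/2) du.
h is even and cos(3*u/2) is even, so the integrand is even and a_3 = 1/pi ∫_0^{2*pi} h(u) cos(3*u/2) du.
Integrating by parts (boundary term plus one more integral), an antiderivative of (3*u) cos(3*u/2) is 2*u*sin(3*u/2) + 4*cos(3*u/2)/3; evaluating from 0 to 2*pi: ∫_{0}^{2*pi} (3*u) cos(3*u/2) du = (-4/3) - (4/3) = -8/3.
Hence a_3 = (1/pi)·(-8/3) = -8/(3*pi).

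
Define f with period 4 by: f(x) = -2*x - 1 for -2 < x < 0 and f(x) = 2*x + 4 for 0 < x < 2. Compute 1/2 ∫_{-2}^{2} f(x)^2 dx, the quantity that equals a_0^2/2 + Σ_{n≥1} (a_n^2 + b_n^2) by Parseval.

1/2 ∫_{-2}^{2} f(x)^2 dx = 1/2 · (238/3) = 119/3.

119/3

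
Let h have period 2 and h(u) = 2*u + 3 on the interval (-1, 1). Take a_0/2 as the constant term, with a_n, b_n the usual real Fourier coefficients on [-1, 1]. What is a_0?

6

a_0 = ∫_{-1}^{1} h(u) du = 6.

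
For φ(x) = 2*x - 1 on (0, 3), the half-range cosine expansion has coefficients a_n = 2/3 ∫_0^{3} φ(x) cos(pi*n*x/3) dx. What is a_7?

a_7 = 2/3 ∫_0^{3} (2*x - 1) cos(7*pi*x/3) dx.
Integrating by parts (boundary term plus one more integral), an antiderivative of (2*x - 1) cos(7*pi*x/3) is 6*x*sin(7*pi*x/3)/(7*pi) - 3*sin(7*pi*x/3)/(7*pi) + 18*cos(7*pi*x/3)/(49*pi**2); evaluating from 0 to 3: ∫_{0}^{3} (2*x - 1) cos(7*pi*x/3) dx = (-18/(49*pi**2)) - (18/(49*pi**2)) = -36/(49*pi**2).
Hence a_7 = (2/3)·(-36/(49*pi**2)) = -24/(49*pi**2).

-24/(49*pi**2)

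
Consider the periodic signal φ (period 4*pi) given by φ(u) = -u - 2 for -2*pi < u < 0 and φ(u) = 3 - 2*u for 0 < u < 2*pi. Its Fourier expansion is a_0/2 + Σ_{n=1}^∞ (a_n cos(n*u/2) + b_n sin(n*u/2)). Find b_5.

b_5 = (1/(2*pi)) ∫_{-2*pi}^{2*pi} φ(u) sin(5*u/2) du.
Split the integral at the breakpoints.
Integrating by parts (boundary term plus one more integral), an antiderivative of (-u - 2) sin(5*u/2) is 2*u*cos(5*u/2)/5 - 4*sin(5*u/2)/25 + 4*cos(5*u/2)/5; evaluating from -2*pi to 0: ∫_{-2*pi}^{0} (-u - 2) sin(5*u/2) du = (4/5) - (-4/5 + 4*pi/5) = 8/5 - 4*pi/5.
Integrating by parts (boundary term plus one more integral), an antiderivative of (3 - 2*u) sin(5*u/2) is 4*u*cos(5*u/2)/5 - 8*sin(5*u/2)/25 - 6*cos(5*u/2)/5; evaluating from 0 to 2*pi: ∫_{0}^{2*pi} (3 - 2*u) sin(5*u/2) du = (6/5 - 8*pi/5) - (-6/5) = 12/5 - 8*pi/5.
Summing the pieces and multiplying by (1/(2*pi)) gives b_5 = -6/5 + 2/pi.

-6/5 + 2/pi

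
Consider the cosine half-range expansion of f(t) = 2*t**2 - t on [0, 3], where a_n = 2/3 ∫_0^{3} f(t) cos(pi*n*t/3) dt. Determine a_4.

9/(2*pi**2)

a_4 = 2/3 ∫_0^{3} (2*t**2 - t) cos(4*pi*t/3) dt.
Integrating by parts twice (tabular method), an antiderivative of (2*t**2 - t) cos(4*pi*t/3) is 3*t**2*sin(4*pi*t/3)/(2*pi) - 3*t*sin(4*pi*t/3)/(4*pi) + 9*t*cos(4*pi*t/3)/(4*pi**2) - 27*sin(4*pi*t/3)/(16*pi**3) - 9*cos(4*pi*t/3)/(16*pi**2); evaluating from 0 to 3: ∫_{0}^{3} (2*t**2 - t) cos(4*pi*t/3) dt = (99/(16*pi**2)) - (-9/(16*pi**2)) = 27/(4*pi**2).
Hence a_4 = (2/3)·(27/(4*pi**2)) = 9/(2*pi**2).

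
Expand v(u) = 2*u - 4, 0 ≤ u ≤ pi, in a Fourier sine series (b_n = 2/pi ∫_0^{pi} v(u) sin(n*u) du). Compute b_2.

b_2 = 2/pi ∫_0^{pi} (2*u - 4) sin(2*u) du.
Integrating by parts (boundary term plus one more integral), an antiderivative of (2*u - 4) sin(2*u) is -u*cos(2*u) + sin(2*u)/2 + 2*cos(2*u); evaluating from 0 to pi: ∫_{0}^{pi} (2*u - 4) sin(2*u) du = (2 - pi) - (2) = -pi.
Hence b_2 = (2/pi)·(-pi) = -2.

-2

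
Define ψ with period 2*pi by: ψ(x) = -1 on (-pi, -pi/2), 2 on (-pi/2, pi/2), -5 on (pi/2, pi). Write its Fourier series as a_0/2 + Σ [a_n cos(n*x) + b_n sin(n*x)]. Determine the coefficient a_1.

a_1 = 1/pi ∫_{-pi}^{pi} ψ(x) cos(x) dx.
Split the integral at the breakpoints.
Directly, an antiderivative of (-1) cos(x) is -sin(x); evaluating from -pi to -pi/2: ∫_{-pi}^{-pi/2} (-1) cos(x) dx = (1) - (0) = 1.
Directly, an antiderivative of (2) cos(x) is 2*sin(x); evaluating from -pi/2 to pi/2: ∫_{-pi/2}^{pi/2} (2) cos(x) dx = (2) - (-2) = 4.
Directly, an antiderivative of (-5) cos(x) is -5*sin(x); evaluating from pi/2 to pi: ∫_{pi/2}^{pi} (-5) cos(x) dx = (0) - (-5) = 5.
Summing the pieces and multiplying by (1/pi) gives a_1 = 10/pi.

10/pi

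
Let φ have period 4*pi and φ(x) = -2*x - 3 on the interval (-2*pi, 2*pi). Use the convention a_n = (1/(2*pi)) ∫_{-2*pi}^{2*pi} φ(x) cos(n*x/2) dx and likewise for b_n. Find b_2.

b_2 = (1/(2*pi)) ∫_{-2*pi}^{2*pi} φ(x) sin(x) dx.
Integrating by parts (boundary term plus one more integral), an antiderivative of (-2*x - 3) sin(x) is 2*x*cos(x) - 2*sin(x) + 3*cos(x); evaluating from -2*pi to 2*pi: ∫_{-2*pi}^{2*pi} (-2*x - 3) sin(x) dx = (3 + 4*pi) - (3 - 4*pi) = 8*pi.
Hence b_2 = (1/(2*pi))·(8*pi) = 4.

4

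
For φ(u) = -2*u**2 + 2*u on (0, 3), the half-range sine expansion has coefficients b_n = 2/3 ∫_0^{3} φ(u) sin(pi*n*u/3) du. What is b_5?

24*(6 - 25*pi**2)/(125*pi**3)

b_5 = 2/3 ∫_0^{3} (-2*u**2 + 2*u) sin(5*pi*u/3) du.
Integrating by parts twice (tabular method), an antiderivative of (-2*u**2 + 2*u) sin(5*pi*u/3) is 6*u**2*cos(5*pi*u/3)/(5*pi) - 36*u*sin(5*pi*u/3)/(25*pi**2) - 6*u*cos(5*pi*u/3)/(5*pi) + 18*sin(5*pi*u/3)/(25*pi**2) - 108*cos(5*pi*u/3)/(125*pi**3); evaluating from 0 to 3: ∫_{0}^{3} (-2*u**2 + 2*u) sin(5*pi*u/3) du = (36*(3 - 25*pi**2)/(125*pi**3)) - (-108/(125*pi**3)) = 36*(6 - 25*pi**2)/(125*pi**3).
Hence b_5 = (2/3)·(36*(6 - 25*pi**2)/(125*pi**3)) = 24*(6 - 25*pi**2)/(125*pi**3).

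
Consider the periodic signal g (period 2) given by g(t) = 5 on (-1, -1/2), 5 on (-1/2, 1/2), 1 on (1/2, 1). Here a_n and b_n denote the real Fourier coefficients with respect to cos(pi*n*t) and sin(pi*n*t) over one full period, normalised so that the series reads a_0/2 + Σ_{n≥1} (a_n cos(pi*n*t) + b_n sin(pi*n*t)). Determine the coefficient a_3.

a_3 = ∫_{-1}^{1} g(t) cos(3*pi*t) dt.
Split the integral at the breakpoints.
Directly, an antiderivative of (5) cos(3*pi*t) is 5*sin(3*pi*t)/(3*pi); evaluating from -1 to -1/2: ∫_{-1}^{-1/2} (5) cos(3*pi*t) dt = (5/(3*pi)) - (0) = 5/(3*pi).
Directly, an antiderivative of (5) cos(3*pi*t) is 5*sin(3*pi*t)/(3*pi); evaluating from -1/2 to 1/2: ∫_{-1/2}^{1/2} (5) cos(3*pi*t) dt = (-5/(3*pi)) - (5/(3*pi)) = -10/(3*pi).
Directly, an antiderivative of (1) cos(3*pi*t) is sin(3*pi*t)/(3*pi); evaluating from 1/2 to 1: ∫_{1/2}^{1} (1) cos(3*pi*t) dt = (0) - (-1/(3*pi)) = 1/(3*pi).
Summing the pieces gives a_3 = -4/(3*pi).

-4/(3*pi)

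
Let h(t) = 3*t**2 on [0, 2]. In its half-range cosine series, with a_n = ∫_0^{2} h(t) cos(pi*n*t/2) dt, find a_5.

a_5 = ∫_0^{2} (3*t**2) cos(5*pi*t/2) dt.
Integrating by parts twice (tabular method), an antiderivative of (3*t**2) cos(5*pi*t/2) is 6*t**2*sin(5*pi*t/2)/(5*pi) + 24*t*cos(5*pi*t/2)/(25*pi**2) - 48*sin(5*pi*t/2)/(125*pi**3); evaluating from 0 to 2: ∫_{0}^{2} (3*t**2) cos(5*pi*t/2) dt = (-48/(25*pi**2)) - (0) = -48/(25*pi**2).
Hence a_5 = -48/(25*pi**2).

-48/(25*pi**2)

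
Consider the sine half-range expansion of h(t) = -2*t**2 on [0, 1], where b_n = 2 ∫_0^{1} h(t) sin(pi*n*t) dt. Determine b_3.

4*(4 - 9*pi**2)/(27*pi**3)

b_3 = 2 ∫_0^{1} (-2*t**2) sin(3*pi*t) dt.
Integrating by parts twice (tabular method), an antiderivative of (-2*t**2) sin(3*pi*t) is 2*t**2*cos(3*pi*t)/(3*pi) - 4*t*sin(3*pi*t)/(9*pi**2) - 4*cos(3*pi*t)/(27*pi**3); evaluating from 0 to 1: ∫_{0}^{1} (-2*t**2) sin(3*pi*t) dt = (2*(2 - 9*pi**2)/(27*pi**3)) - (-4/(27*pi**3)) = 2*(4 - 9*pi**2)/(27*pi**3).
Hence b_3 = 2·(2*(4 - 9*pi**2)/(27*pi**3)) = 4*(4 - 9*pi**2)/(27*pi**3).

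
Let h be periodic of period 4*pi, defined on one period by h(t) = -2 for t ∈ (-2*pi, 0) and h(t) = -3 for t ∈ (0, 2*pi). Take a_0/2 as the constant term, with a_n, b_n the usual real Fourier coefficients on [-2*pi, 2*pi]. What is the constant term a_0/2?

a_0 = (1/(2*pi)) ∫_{-2*pi}^{2*pi} h(t) dt = (1/(2*pi)) · (-10*pi) = -5.
So the constant term a_0/2 = -5/2.

-5/2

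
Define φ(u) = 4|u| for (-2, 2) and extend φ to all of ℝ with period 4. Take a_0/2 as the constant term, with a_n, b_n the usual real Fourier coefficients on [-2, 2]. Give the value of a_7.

a_7 = 1/2 ∫_{-2}^{2} φ(u) cos(7*pi*u/2) du.
φ is even and cos(7*pi*u/2) is even, so the integrand is even and a_7 = ∫_0^{2} φ(u) cos(7*pi*u/2) du.
Integrating by parts (boundary term plus one more integral), an antiderivative of (4*u) cos(7*pi*u/2) is 8*u*sin(7*pi*u/2)/(7*pi) + 16*cos(7*pi*u/2)/(49*pi**2); evaluating from 0 to 2: ∫_{0}^{2} (4*u) cos(7*pi*u/2) du = (-16/(49*pi**2)) - (16/(49*pi**2)) = -32/(49*pi**2).
Hence a_7 = -32/(49*pi**2).

-32/(49*pi**2)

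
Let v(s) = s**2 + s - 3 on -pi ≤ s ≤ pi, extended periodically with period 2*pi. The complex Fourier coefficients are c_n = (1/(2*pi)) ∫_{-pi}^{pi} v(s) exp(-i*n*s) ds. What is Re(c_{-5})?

-2/25

Since v is real-valued, Re(c_{-5}) = (1/(2*pi)) ∫_{-pi}^{pi} v(s) cos(-5*s) ds = a_{5}/2.
Integrating by parts twice (tabular method), an antiderivative of (s**2 + s - 3) cos(-5*s) is s**2*sin(5*s)/5 + s*sin(5*s)/5 + 2*s*cos(5*s)/25 - 77*sin(5*s)/125 + cos(5*s)/25; evaluating from -pi to pi: ∫_{-pi}^{pi} (s**2 + s - 3) cos(-5*s) ds = (-2*pi/25 - 1/25) - (-1/25 + 2*pi/25) = -4*pi/25.
Hence Re(c_{-5}) = (1/(2*pi))·(-4*pi/25) = -2/25.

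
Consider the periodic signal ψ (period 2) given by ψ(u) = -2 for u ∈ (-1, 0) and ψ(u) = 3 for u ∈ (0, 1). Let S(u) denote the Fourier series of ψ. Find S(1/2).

ψ is continuous at u = 1/2 with value 3, so the series converges to 3 there.

3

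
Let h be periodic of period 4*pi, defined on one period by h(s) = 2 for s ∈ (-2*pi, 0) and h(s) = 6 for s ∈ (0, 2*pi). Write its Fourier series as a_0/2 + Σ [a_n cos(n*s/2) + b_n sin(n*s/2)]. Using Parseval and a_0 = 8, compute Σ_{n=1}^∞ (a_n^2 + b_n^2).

Parseval: a_0^2/2 + Σ_{n≥1} (a_n^2+b_n^2) = (1/(2*pi)) ∫_{-2*pi}^{2*pi} h(s)^2 ds = 40.
Subtract a_0^2/2 = 32: Σ (a_n^2+b_n^2) = 8.

8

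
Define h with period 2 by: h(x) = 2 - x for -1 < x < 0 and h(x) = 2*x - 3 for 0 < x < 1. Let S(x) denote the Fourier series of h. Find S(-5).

x = -5 differs from x = -1 by -2 full period(s), and the series is 2-periodic.
At x = -1 the one-sided limits are h(-1^-) = -1 and h(-1^+) = 3.
By Dirichlet's theorem the series converges to their average, [(-1) + (3)]/2 = 1.

1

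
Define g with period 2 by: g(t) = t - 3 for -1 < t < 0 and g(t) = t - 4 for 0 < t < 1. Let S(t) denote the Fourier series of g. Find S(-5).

-7/2

t = -5 differs from t = -1 by -2 full period(s), and the series is 2-periodic.
At t = -1 the one-sided limits are g(-1^-) = -3 and g(-1^+) = -4.
By Dirichlet's theorem the series converges to their average, [(-3) + (-4)]/2 = -7/2.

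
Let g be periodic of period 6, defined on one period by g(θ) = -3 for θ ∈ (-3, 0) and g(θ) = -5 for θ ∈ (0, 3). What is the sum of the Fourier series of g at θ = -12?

-4

θ = -12 differs from θ = 0 by -2 full period(s), and the series is 6-periodic.
At θ = 0 the one-sided limits are g(0^-) = -3 and g(0^+) = -5.
By Dirichlet's theorem the series converges to their average, [(-3) + (-5)]/2 = -4.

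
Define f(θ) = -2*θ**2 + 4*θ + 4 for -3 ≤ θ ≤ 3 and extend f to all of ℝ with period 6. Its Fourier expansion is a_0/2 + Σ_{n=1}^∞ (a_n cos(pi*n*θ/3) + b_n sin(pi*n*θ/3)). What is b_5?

b_5 = 1/3 ∫_{-3}^{3} f(θ) sin(5*pi*θ/3) dθ.
Integrating by parts twice (tabular method), an antiderivative of (-2*θ**2 + 4*θ + 4) sin(5*pi*θ/3) is 6*θ**2*cos(5*pi*θ/3)/(5*pi) - 36*θ*sin(5*pi*θ/3)/(25*pi**2) - 12*θ*cos(5*pi*θ/3)/(5*pi) + 36*sin(5*pi*θ/3)/(25*pi**2) - 12*cos(5*pi*θ/3)/(5*pi) - 108*cos(5*pi*θ/3)/(125*pi**3); evaluating from -3 to 3: ∫_{-3}^{3} (-2*θ**2 + 4*θ + 4) sin(5*pi*θ/3) dθ = (6*(18 - 25*pi**2)/(125*pi**3)) - (6*(18 - 325*pi**2)/(125*pi**3)) = 72/(5*pi).
Hence b_5 = (1/3)·(72/(5*pi)) = 24/(5*pi).

24/(5*pi)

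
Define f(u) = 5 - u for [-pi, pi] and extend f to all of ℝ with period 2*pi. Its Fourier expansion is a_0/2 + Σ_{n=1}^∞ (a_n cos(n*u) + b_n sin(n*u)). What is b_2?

b_2 = 1/pi ∫_{-pi}^{pi} f(u) sin(2*u) du.
Integrating by parts (boundary term plus one more integral), an antiderivative of (5 - u) sin(2*u) is u*cos(2*u)/2 - sin(2*u)/4 - 5*cos(2*u)/2; evaluating from -pi to pi: ∫_{-pi}^{pi} (5 - u) sin(2*u) du = (-5/2 + pi/2) - (-5/2 - pi/2) = pi.
Hence b_2 = (1/pi)·(pi) = 1.

1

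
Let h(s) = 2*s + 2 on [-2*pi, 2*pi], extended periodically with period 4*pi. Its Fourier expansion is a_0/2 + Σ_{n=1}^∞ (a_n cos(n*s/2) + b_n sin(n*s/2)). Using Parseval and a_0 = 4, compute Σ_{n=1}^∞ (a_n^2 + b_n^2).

32*pi**2/3

Parseval: a_0^2/2 + Σ_{n≥1} (a_n^2+b_n^2) = (1/(2*pi)) ∫_{-2*pi}^{2*pi} h(s)^2 ds = 8 + 32*pi**2/3.
Subtract a_0^2/2 = 8: Σ (a_n^2+b_n^2) = 32*pi**2/3.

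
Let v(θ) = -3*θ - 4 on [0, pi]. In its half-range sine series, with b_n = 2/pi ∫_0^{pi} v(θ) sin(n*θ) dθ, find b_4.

3/2

b_4 = 2/pi ∫_0^{pi} (-3*θ - 4) sin(4*θ) dθ.
Integrating by parts (boundary term plus one more integral), an antiderivative of (-3*θ - 4) sin(4*θ) is 3*θ*cos(4*θ)/4 - 3*sin(4*θ)/16 + cos(4*θ); evaluating from 0 to pi: ∫_{0}^{pi} (-3*θ - 4) sin(4*θ) dθ = (1 + 3*pi/4) - (1) = 3*pi/4.
Hence b_4 = (2/pi)·(3*pi/4) = 3/2.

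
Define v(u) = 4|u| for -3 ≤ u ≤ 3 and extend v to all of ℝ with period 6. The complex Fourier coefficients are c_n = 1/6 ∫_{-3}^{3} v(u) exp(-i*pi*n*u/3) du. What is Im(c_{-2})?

Since v is real-valued, Im(c_{-2}) = -1/6 ∫_{-3}^{3} v(u) sin(-2*pi*u/3) du = b_{2}/2.
(v is even, so the integrand is odd over a symmetric interval and the integral vanishes.)

0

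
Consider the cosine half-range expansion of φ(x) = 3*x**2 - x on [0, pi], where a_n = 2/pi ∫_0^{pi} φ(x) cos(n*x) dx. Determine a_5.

a_5 = 2/pi ∫_0^{pi} (3*x**2 - x) cos(5*x) dx.
Integrating by parts twice (tabular method), an antiderivative of (3*x**2 - x) cos(5*x) is 3*x**2*sin(5*x)/5 - x*sin(5*x)/5 + 6*x*cos(5*x)/25 - 6*sin(5*x)/125 - cos(5*x)/25; evaluating from 0 to pi: ∫_{0}^{pi} (3*x**2 - x) cos(5*x) dx = (1/25 - 6*pi/25) - (-1/25) = 2/25 - 6*pi/25.
Hence a_5 = (2/pi)·(2/25 - 6*pi/25) = 4*(1 - 3*pi)/(25*pi).

4*(1 - 3*pi)/(25*pi)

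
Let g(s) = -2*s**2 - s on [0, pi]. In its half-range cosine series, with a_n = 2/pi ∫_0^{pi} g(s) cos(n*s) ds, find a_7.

4*(1 + 2*pi)/(49*pi)

a_7 = 2/pi ∫_0^{pi} (-2*s**2 - s) cos(7*s) ds.
Integrating by parts twice (tabular method), an antiderivative of (-2*s**2 - s) cos(7*s) is -2*s**2*sin(7*s)/7 - s*sin(7*s)/7 - 4*s*cos(7*s)/49 + 4*sin(7*s)/343 - cos(7*s)/49; evaluating from 0 to pi: ∫_{0}^{pi} (-2*s**2 - s) cos(7*s) ds = (1/49 + 4*pi/49) - (-1/49) = 2/49 + 4*pi/49.
Hence a_7 = (2/pi)·(2/49 + 4*pi/49) = 4*(1 + 2*pi)/(49*pi).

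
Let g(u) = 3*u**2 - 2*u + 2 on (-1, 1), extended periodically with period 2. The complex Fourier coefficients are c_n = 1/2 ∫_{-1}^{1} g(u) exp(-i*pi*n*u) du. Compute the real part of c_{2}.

3/(2*pi**2)

Since g is real-valued, Re(c_{2}) = 1/2 ∫_{-1}^{1} g(u) cos(2*pi*u) du = a_{2}/2.
Integrating by parts twice (tabular method), an antiderivative of (3*u**2 - 2*u + 2) cos(2*pi*u) is 3*u**2*sin(2*pi*u)/(2*pi) - u*sin(2*pi*u)/pi + 3*u*cos(2*pi*u)/(2*pi**2) - 3*sin(2*pi*u)/(4*pi**3) + sin(2*pi*u)/pi - cos(2*pi*u)/(2*pi**2); evaluating from -1 to 1: ∫_{-1}^{1} (3*u**2 - 2*u + 2) cos(2*pi*u) du = (pi**(-2)) - (-2/pi**2) = 3/pi**2.
Hence Re(c_{2}) = (1/2)·(3/pi**2) = 3/(2*pi**2).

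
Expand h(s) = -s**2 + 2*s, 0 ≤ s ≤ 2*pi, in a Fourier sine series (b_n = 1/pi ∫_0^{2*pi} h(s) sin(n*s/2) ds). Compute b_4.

-2 + 2*pi

b_4 = 1/pi ∫_0^{2*pi} (-s**2 + 2*s) sin(2*s) ds.
Integrating by parts twice (tabular method), an antiderivative of (-s**2 + 2*s) sin(2*s) is s**2*cos(2*s)/2 - s*sin(2*s)/2 - s*cos(2*s) + sin(2*s)/2 - cos(2*s)/4; evaluating from 0 to 2*pi: ∫_{0}^{2*pi} (-s**2 + 2*s) sin(2*s) ds = (-2*pi - 1/4 + 2*pi**2) - (-1/4) = 2*pi*(-1 + pi).
Hence b_4 = (1/pi)·(2*pi*(-1 + pi)) = -2 + 2*pi.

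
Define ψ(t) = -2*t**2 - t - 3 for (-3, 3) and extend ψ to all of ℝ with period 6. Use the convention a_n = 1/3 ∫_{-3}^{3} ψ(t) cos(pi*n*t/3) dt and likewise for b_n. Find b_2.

b_2 = 1/3 ∫_{-3}^{3} ψ(t) sin(2*pi*t/3) dt.
Integrating by parts twice (tabular method), an antiderivative of (-2*t**2 - t - 3) sin(2*pi*t/3) is 3*t**2*cos(2*pi*t/3)/pi - 9*t*sin(2*pi*t/3)/pi**2 + 3*t*cos(2*pi*t/3)/(2*pi) - 9*sin(2*pi*t/3)/(4*pi**2) - 27*cos(2*pi*t/3)/(2*pi**3) + 9*cos(2*pi*t/3)/(2*pi); evaluating from -3 to 3: ∫_{-3}^{3} (-2*t**2 - t - 3) sin(2*pi*t/3) dt = (-27/(2*pi**3) + 36/pi) - (-27/(2*pi**3) + 27/pi) = 9/pi.
Hence b_2 = (1/3)·(9/pi) = 3/pi.

3/pi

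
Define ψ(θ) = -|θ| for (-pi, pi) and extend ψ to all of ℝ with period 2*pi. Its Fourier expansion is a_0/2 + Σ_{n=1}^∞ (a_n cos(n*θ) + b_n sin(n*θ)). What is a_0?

a_0 = 1/pi ∫_{-pi}^{pi} ψ(θ) dθ = 1/pi · (-pi**2) = -pi.

-pi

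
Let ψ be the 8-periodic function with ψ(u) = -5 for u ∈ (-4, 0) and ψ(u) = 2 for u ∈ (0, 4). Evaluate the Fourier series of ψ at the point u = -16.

u = -16 differs from u = 0 by -2 full period(s), and the series is 8-periodic.
At u = 0 the one-sided limits are ψ(0^-) = -5 and ψ(0^+) = 2.
By Dirichlet's theorem the series converges to their average, [(-5) + (2)]/2 = -3/2.

-3/2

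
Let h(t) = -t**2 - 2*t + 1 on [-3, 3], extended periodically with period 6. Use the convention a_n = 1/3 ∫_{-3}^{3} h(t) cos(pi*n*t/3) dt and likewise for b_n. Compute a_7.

36/(49*pi**2)

a_7 = 1/3 ∫_{-3}^{3} h(t) cos(7*pi*t/3) dt.
Integrating by parts twice (tabular method), an antiderivative of (-t**2 - 2*t + 1) cos(7*pi*t/3) is -3*t**2*sin(7*pi*t/3)/(7*pi) - 6*t*sin(7*pi*t/3)/(7*pi) - 18*t*cos(7*pi*t/3)/(49*pi**2) + 54*sin(7*pi*t/3)/(343*pi**3) + 3*sin(7*pi*t/3)/(7*pi) - 18*cos(7*pi*t/3)/(49*pi**2); evaluating from -3 to 3: ∫_{-3}^{3} (-t**2 - 2*t + 1) cos(7*pi*t/3) dt = (72/(49*pi**2)) - (-36/(49*pi**2)) = 108/(49*pi**2).
Hence a_7 = (1/3)·(108/(49*pi**2)) = 36/(49*pi**2).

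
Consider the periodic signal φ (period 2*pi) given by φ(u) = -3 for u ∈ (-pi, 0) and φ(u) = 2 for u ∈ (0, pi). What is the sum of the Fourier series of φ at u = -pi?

-1/2

At u = -pi the one-sided limits are φ(-pi^-) = 2 and φ(-pi^+) = -3.
By Dirichlet's theorem the series converges to their average, [(2) + (-3)]/2 = -1/2.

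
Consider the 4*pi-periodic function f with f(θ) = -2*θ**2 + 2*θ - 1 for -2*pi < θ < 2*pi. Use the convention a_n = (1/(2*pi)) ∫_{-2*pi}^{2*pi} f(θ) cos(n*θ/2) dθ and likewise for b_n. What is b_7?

b_7 = (1/(2*pi)) ∫_{-2*pi}^{2*pi} f(θ) sin(7*θ/2) dθ.
Integrating by parts twice (tabular method), an antiderivative of (-2*θ**2 + 2*θ - 1) sin(7*θ/2) is 4*θ**2*cos(7*θ/2)/7 - 16*θ*sin(7*θ/2)/49 - 4*θ*cos(7*θ/2)/7 + 8*sin(7*θ/2)/49 + 66*cos(7*θ/2)/343; evaluating from -2*pi to 2*pi: ∫_{-2*pi}^{2*pi} (-2*θ**2 + 2*θ - 1) sin(7*θ/2) dθ = (-16*pi**2/7 - 66/343 + 8*pi/7) - (-16*pi**2/7 - 8*pi/7 - 66/343) = 16*pi/7.
Hence b_7 = (1/(2*pi))·(16*pi/7) = 8/7.

8/7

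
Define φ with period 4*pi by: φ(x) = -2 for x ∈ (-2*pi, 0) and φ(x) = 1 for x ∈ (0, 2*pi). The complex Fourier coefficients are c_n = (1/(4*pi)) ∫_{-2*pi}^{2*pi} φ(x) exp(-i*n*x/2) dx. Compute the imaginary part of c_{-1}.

3/pi

Since φ is real-valued, Im(c_{-1}) = -(1/(4*pi)) ∫_{-2*pi}^{2*pi} φ(x) sin(-x/2) dx = b_{1}/2.
Split the integral at the breakpoints.
Directly, an antiderivative of (-2) sin(-x/2) is -4*cos(x/2); evaluating from -2*pi to 0: ∫_{-2*pi}^{0} (-2) sin(-x/2) dx = (-4) - (4) = -8.
Directly, an antiderivative of (1) sin(-x/2) is 2*cos(x/2); evaluating from 0 to 2*pi: ∫_{0}^{2*pi} (1) sin(-x/2) dx = (-2) - (2) = -4.
So ∫_{-2*pi}^{2*pi} φ(x) sin(-x/2) dx = -12.
Hence Im(c_{-1}) = (-1/(4*pi))·(-12) = 3/pi.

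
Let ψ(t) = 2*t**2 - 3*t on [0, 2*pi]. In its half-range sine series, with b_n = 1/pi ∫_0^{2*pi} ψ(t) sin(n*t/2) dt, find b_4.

b_4 = 1/pi ∫_0^{2*pi} (2*t**2 - 3*t) sin(2*t) dt.
Integrating by parts twice (tabular method), an antiderivative of (2*t**2 - 3*t) sin(2*t) is -t**2*cos(2*t) + t*sin(2*t) + 3*t*cos(2*t)/2 - 3*sin(2*t)/4 + cos(2*t)/2; evaluating from 0 to 2*pi: ∫_{0}^{2*pi} (2*t**2 - 3*t) sin(2*t) dt = (-4*pi**2 + 1/2 + 3*pi) - (1/2) = pi*(3 - 4*pi).
Hence b_4 = (1/pi)·(pi*(3 - 4*pi)) = 3 - 4*pi.

3 - 4*pi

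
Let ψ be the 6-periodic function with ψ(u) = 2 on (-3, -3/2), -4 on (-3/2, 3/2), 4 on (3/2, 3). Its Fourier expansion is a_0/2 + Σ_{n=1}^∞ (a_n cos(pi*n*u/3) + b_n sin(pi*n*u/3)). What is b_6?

b_6 = 1/3 ∫_{-3}^{3} ψ(u) sin(2*pi*u) du.
Split the integral at the breakpoints.
Directly, an antiderivative of (2) sin(2*pi*u) is -cos(2*pi*u)/pi; evaluating from -3 to -3/2: ∫_{-3}^{-3/2} (2) sin(2*pi*u) du = (1/pi) - (-1/pi) = 2/pi.
Directly, an antiderivative of (-4) sin(2*pi*u) is 2*cos(2*pi*u)/pi; evaluating from -3/2 to 3/2: ∫_{-3/2}^{3/2} (-4) sin(2*pi*u) du = (-2/pi) - (-2/pi) = 0.
Directly, an antiderivative of (4) sin(2*pi*u) is -2*cos(2*pi*u)/pi; evaluating from 3/2 to 3: ∫_{3/2}^{3} (4) sin(2*pi*u) du = (-2/pi) - (2/pi) = -4/pi.
Summing the pieces and multiplying by (1/3) gives b_6 = -2/(3*pi).

-2/(3*pi)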